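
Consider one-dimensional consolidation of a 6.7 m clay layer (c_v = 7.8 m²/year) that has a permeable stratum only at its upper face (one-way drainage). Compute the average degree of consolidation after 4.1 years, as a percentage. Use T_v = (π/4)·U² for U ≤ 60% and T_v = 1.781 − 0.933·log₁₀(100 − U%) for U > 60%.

Drainage path length: H_d = H = 6.7 m (single drainage).
T_v = c_v·t/H_d² = 7.8×4.1/6.7² = 0.71241.
T_v = 0.71241 corresponds to the U > 60% branch:
U = 1 − 10^((1.781 − T_v)/0.933)/100 = 0.8603

U ≈ 86 %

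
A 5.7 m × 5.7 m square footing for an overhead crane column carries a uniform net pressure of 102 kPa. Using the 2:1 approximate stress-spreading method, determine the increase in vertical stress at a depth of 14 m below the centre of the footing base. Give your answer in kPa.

By the 2:1 method the load spreads at 1 horizontal : 2 vertical, so at depth z the loaded area has grown by z in each plan dimension:
Δσ = qBL/((B+z)(L+z)) = 102×5.7×5.7/((5.7+14)(5.7+14)) = 8.5392 kPa

Δσ_z ≈ 8.54 kPa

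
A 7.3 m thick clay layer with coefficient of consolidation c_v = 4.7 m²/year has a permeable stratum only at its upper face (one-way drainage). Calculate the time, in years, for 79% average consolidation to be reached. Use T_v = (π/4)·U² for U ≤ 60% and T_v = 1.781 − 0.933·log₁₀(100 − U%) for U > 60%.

t ≈ 6.21 years

Drainage path length: H_d = H = 7.3 m (single drainage).
U > 60%: T_v = 1.781 − 0.933·log₁₀(100 − 79) = 0.54737.
t = T_v·H_d²/c_v = 0.54737×7.3²/4.7 = 6.206 years.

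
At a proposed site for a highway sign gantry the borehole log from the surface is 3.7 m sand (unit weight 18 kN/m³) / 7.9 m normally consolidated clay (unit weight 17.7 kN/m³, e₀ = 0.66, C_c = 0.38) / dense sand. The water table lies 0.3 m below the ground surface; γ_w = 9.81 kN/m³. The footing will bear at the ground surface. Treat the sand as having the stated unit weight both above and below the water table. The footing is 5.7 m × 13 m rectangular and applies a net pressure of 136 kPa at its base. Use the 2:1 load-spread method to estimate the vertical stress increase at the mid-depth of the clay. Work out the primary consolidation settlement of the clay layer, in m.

S_c ≈ 0.353 m

Mid-depth of clay below the ground surface: z = 3.7 + 7.9/2 = 7.65 m.
Total vertical stress at mid-clay: σ_v = 18×3.7 + 17.7×3.95 = 136.52 kPa.
Pore pressure: u = 9.81×(7.65 − 0.3) = 72.103 kPa.
Initial effective stress: σ'_0 = σ_v − u = 136.52 − 72.103 = 64.417 kPa.
Stress increase at mid-clay by the 2:1 spreading method:
Δσ = qBL/((B+z)(L+z)) = 136×5.7×13/((5.7+7.65)(13+7.65)) = 36.556 kPa
Final effective stress: σ'_f = σ'_0 + Δσ = 64.417 + 36.556 = 100.97 kPa.
Normally consolidated clay, so the full stress increment lies on the virgin compression line:
S_c = C_c·H/(1+e₀)·log₁₀(σ'_f/σ'_0) = 0.38×7.9/(1+0.66)×log₁₀(100.97/64.417)
    = 1.8084 × 0.19519 = 0.353 m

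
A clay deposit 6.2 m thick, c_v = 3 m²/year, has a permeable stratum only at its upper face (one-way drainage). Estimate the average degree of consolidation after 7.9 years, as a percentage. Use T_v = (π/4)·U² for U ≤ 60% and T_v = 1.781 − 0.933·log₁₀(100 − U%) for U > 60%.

U ≈ 82.3 %

Drainage path length: H_d = H = 6.2 m (single drainage).
T_v = c_v·t/H_d² = 3×7.9/6.2² = 0.61655.
T_v = 0.61655 corresponds to the U > 60% branch:
U = 1 − 10^((1.781 − T_v)/0.933)/100 = 0.823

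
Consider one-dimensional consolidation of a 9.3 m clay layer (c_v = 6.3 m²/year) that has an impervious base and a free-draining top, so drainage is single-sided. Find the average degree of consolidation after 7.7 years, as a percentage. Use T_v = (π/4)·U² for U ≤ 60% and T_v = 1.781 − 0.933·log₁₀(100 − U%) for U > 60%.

Drainage path length: H_d = H = 9.3 m (single drainage).
T_v = c_v·t/H_d² = 6.3×7.7/9.3² = 0.56087.
T_v = 0.56087 corresponds to the U > 60% branch:
U = 1 − 10^((1.781 − T_v)/0.933)/100 = 0.7969

U ≈ 79.7 %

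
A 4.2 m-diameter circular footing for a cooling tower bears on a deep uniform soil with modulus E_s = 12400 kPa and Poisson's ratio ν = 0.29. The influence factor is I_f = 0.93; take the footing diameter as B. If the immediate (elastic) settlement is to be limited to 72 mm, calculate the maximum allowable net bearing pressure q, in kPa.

S_e = q·B·(1−ν²)/E_s · I_f  ⇒  q = S_e·E_s / (B·(1−ν²)·I_f).
q = 0.072 × 12400 / (4.2 × 0.9159 × 0.93) = 249.6 kPa

q ≈ 250 kPa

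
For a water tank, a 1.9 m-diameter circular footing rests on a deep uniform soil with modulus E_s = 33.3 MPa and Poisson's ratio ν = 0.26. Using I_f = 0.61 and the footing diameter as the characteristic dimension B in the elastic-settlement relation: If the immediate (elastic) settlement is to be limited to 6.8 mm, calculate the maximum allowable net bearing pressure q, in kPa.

E_s = 33.3 MPa = 33300 kPa.
S_e = q·B·(1−ν²)/E_s · I_f  ⇒  q = S_e·E_s / (B·(1−ν²)·I_f).
q = 0.0068 × 33300 / (1.9 × 0.9324 × 0.61) = 209.5 kPa

q ≈ 210 kPa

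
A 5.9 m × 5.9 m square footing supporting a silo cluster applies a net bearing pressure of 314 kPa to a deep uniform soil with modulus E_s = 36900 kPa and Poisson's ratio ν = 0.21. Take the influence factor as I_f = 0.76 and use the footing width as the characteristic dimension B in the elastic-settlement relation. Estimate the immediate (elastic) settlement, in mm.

Immediate (elastic) settlement: S_e = q·B·(1−ν²)/E_s · I_f.
S_e = 314 × 5.9 × (1 − 0.21²) / 36900 × 0.76
    = 314 × 5.9 × 0.9559 / 36900 × 0.76
    = 0.03647 m = 36.47 mm

S_e ≈ 36.5 mm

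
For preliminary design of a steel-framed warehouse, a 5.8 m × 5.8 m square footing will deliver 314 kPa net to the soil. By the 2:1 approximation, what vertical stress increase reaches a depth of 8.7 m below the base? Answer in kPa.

By the 2:1 method the load spreads at 1 horizontal : 2 vertical, so at depth z the loaded area has grown by z in each plan dimension:
Δσ = qBL/((B+z)(L+z)) = 314×5.8×5.8/((5.8+8.7)(5.8+8.7)) = 50.24 kPa

Δσ_z ≈ 50.2 kPa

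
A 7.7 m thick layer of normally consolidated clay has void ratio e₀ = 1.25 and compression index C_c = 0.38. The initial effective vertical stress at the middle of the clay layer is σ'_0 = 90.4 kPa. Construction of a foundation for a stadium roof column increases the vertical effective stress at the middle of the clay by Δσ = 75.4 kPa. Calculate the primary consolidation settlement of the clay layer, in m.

Final effective stress: σ'_f = σ'_0 + Δσ = 90.4 + 75.4 = 165.8 kPa.
Normally consolidated clay, so the full stress increment lies on the virgin compression line:
S_c = C_c·H/(1+e₀)·log₁₀(σ'_f/σ'_0) = 0.38×7.7/(1+1.25)×log₁₀(165.8/90.4)
    = 1.3004 × 0.26342 = 0.3426 m

S_c ≈ 0.343 m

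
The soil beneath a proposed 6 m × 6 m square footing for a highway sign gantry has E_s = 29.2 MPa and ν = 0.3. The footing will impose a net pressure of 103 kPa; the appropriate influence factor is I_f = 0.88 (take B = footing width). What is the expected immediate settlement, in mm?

Immediate (elastic) settlement: S_e = q·B·(1−ν²)/E_s · I_f.
E_s = 29.2 MPa = 29200 kPa.
S_e = 103 × 6 × (1 − 0.3²) / 29200 × 0.88
    = 103 × 6 × 0.91 / 29200 × 0.88
    = 0.01695 m = 16.95 mm

S_e ≈ 16.9 mm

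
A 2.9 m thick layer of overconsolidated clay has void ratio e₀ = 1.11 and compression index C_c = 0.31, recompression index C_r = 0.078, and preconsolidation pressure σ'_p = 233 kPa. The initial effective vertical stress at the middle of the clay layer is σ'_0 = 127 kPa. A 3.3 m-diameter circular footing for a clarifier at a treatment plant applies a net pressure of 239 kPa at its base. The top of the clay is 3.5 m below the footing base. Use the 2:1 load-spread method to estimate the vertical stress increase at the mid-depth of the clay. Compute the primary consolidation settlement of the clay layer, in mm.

Mid-depth of clay below the footing base: z = 3.5 + 2.9/2 = 4.95 m.
Stress increase at mid-clay by the 2:1 spreading method:
Δσ ≈ qD²/(D+z)² = 239×3.3²/(3.3+4.95)² = 38.24 kPa
Final effective stress: σ'_f = 127 + 38.24 = 165.24 kPa.
σ'_f = 165.24 ≤ σ'_p = 233 kPa, so the clay remains overconsolidated and only the recompression index applies:
S_c = C_r·H/(1+e₀)·log₁₀(σ'_f/σ'_0) = 0.078×2.9/2.11×log₁₀(165.24/127)
    = 0.1072 × 0.11431 = 0.01225 m

S_c ≈ 12.3 mm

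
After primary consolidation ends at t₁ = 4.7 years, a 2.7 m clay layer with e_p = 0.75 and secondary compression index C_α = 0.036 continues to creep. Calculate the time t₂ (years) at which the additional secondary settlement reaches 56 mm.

t₂ ≈ 47.9 years

S_s = C_α·H/(1+e_p)·log₁₀(t₂/t₁) ⇒ log₁₀(t₂/t₁) = S_s·(1+e_p)/(C_α·H).
log₁₀(t₂/t₁) = 0.056 × (1+0.75) / (0.036×2.7) = 1.008
t₂ = t₁ × 10^1.008 = 4.7 × 10.19 = 47.9 years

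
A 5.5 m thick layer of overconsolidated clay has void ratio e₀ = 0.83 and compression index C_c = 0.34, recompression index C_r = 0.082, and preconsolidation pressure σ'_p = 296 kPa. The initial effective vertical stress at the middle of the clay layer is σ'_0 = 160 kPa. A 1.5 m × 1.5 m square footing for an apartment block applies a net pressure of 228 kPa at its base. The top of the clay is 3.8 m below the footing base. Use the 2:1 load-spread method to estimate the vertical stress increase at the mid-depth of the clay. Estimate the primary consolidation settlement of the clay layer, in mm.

Mid-depth of clay below the footing base: z = 3.8 + 5.5/2 = 6.55 m.
Stress increase at mid-clay by the 2:1 spreading method:
Δσ = qBL/((B+z)(L+z)) = 228×1.5×1.5/((1.5+6.55)(1.5+6.55)) = 7.9164 kPa
Final effective stress: σ'_f = 160 + 7.9164 = 167.92 kPa.
σ'_f = 167.92 ≤ σ'_p = 296 kPa, so the clay remains overconsolidated and only the recompression index applies:
S_c = C_r·H/(1+e₀)·log₁₀(σ'_f/σ'_0) = 0.082×5.5/1.83×log₁₀(167.92/160)
    = 0.24645 × 0.020982 = 0.005171 m

S_c ≈ 5.17 mm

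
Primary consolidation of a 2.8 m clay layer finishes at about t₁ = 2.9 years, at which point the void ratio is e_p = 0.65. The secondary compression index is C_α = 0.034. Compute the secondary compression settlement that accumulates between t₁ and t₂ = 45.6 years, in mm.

S_s ≈ 69 mm

Secondary compression: S_s = C_α·H/(1+e_p)·log₁₀(t₂/t₁)
S_s = 0.034×2.8/(1+0.65)×log₁₀(45.6/2.9)
    = 0.0577 × 1.197 = 0.06904 m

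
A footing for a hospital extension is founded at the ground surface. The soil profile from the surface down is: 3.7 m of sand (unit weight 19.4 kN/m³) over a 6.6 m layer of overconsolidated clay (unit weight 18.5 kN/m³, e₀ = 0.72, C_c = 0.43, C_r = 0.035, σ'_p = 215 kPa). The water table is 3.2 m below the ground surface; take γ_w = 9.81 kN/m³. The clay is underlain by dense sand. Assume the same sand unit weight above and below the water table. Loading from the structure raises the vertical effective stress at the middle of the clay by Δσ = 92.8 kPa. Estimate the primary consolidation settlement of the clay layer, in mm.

Mid-depth of clay below the ground surface: z = 3.7 + 6.6/2 = 7 m.
Total vertical stress at mid-clay: σ_v = 19.4×3.7 + 18.5×3.3 = 132.83 kPa.
Pore pressure: u = 9.81×(7 − 3.2) = 37.278 kPa.
Initial effective stress: σ'_0 = σ_v − u = 132.83 − 37.278 = 95.552 kPa.
Final effective stress: σ'_f = 95.552 + 92.8 = 188.35 kPa.
σ'_f = 188.35 ≤ σ'_p = 215 kPa, so the clay remains overconsolidated and only the recompression index applies:
S_c = C_r·H/(1+e₀)·log₁₀(σ'_f/σ'_0) = 0.035×6.6/1.72×log₁₀(188.35/95.552)
    = 0.1343 × 0.29473 = 0.03958 m

S_c ≈ 39.6 mm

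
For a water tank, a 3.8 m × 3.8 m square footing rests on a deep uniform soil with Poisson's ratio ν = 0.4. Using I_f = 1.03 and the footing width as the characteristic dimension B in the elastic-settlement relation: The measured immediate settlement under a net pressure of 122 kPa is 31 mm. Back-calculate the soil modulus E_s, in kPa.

E_s ≈ 12900 kPa

S_e = q·B·(1−ν²)/E_s · I_f  ⇒  E_s = q·B·(1−ν²)·I_f / S_e.
E_s = 122 × 3.8 × 0.84 × 1.03 / 0.031 = 12940 kPa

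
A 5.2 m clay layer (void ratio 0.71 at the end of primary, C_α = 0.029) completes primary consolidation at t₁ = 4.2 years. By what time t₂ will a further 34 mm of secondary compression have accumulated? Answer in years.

S_s = C_α·H/(1+e_p)·log₁₀(t₂/t₁) ⇒ log₁₀(t₂/t₁) = S_s·(1+e_p)/(C_α·H).
log₁₀(t₂/t₁) = 0.034 × (1+0.71) / (0.029×5.2) = 0.3855
t₂ = t₁ × 10^0.3855 = 4.2 × 2.43 = 10.2 years

t₂ ≈ 10.2 years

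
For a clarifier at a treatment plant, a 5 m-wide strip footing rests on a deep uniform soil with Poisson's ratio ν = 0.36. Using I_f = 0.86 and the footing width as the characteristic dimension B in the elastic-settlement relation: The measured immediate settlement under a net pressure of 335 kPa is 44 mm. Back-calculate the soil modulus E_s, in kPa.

S_e = q·B·(1−ν²)/E_s · I_f  ⇒  E_s = q·B·(1−ν²)·I_f / S_e.
E_s = 335 × 5 × 0.8704 × 0.86 / 0.044 = 28500 kPa

E_s ≈ 28500 kPa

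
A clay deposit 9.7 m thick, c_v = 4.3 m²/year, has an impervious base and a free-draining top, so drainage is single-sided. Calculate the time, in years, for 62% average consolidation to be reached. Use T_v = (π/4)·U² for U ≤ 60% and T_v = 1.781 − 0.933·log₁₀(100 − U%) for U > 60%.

Drainage path length: H_d = H = 9.7 m (single drainage).
U > 60%: T_v = 1.781 − 0.933·log₁₀(100 − 62) = 0.30706.
t = T_v·H_d²/c_v = 0.30706×9.7²/4.3 = 6.719 years.

t ≈ 6.72 years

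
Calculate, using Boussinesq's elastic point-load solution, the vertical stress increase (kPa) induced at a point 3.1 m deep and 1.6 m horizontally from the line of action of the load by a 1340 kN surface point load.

Boussinesq vertical stress below a point load on an elastic half-space:
Δσ_z = 3P/(2πz²) · [1 + (r/z)²]^(−5/2)
r/z = 1.6/3.1 = 0.51613; [1+(r/z)²]^(−5/2) = 0.55409.
Δσ_z = 3×1340/(2π×3.1²) × 0.55409 = 66.577 × 0.55409 = 36.89 kPa

Δσ_z ≈ 36.9 kPa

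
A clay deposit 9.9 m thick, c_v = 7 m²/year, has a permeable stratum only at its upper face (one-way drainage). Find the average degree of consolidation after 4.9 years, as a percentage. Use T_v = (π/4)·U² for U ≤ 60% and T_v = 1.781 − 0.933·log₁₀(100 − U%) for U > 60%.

U ≈ 65.8 %

Drainage path length: H_d = H = 9.9 m (single drainage).
T_v = c_v·t/H_d² = 7×4.9/9.9² = 0.34996.
T_v = 0.34996 corresponds to the U > 60% branch:
U = 1 − 10^((1.781 − T_v)/0.933)/100 = 0.6582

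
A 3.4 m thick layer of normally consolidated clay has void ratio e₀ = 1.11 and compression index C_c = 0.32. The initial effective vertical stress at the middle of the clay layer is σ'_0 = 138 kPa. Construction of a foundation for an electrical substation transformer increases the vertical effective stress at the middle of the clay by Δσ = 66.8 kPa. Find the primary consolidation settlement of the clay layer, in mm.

S_c ≈ 88.4 mm

Final effective stress: σ'_f = σ'_0 + Δσ = 138 + 66.8 = 204.8 kPa.
Normally consolidated clay, so the full stress increment lies on the virgin compression line:
S_c = C_c·H/(1+e₀)·log₁₀(σ'_f/σ'_0) = 0.32×3.4/(1+1.11)×log₁₀(204.8/138)
    = 0.51564 × 0.17145 = 0.08841 m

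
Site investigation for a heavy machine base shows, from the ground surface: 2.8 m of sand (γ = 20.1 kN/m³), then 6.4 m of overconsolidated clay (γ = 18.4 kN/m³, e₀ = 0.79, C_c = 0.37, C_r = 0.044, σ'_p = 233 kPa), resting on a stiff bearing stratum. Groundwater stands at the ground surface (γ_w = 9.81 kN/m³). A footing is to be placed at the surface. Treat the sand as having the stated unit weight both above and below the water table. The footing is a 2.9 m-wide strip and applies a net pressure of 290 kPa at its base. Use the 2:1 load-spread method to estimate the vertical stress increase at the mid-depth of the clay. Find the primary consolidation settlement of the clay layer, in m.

Mid-depth of clay below the ground surface: z = 2.8 + 6.4/2 = 6 m.
Total vertical stress at mid-clay: σ_v = 20.1×2.8 + 18.4×3.2 = 115.16 kPa.
Pore pressure: u = 9.81×(6 − 0) = 58.86 kPa.
Initial effective stress: σ'_0 = σ_v − u = 115.16 − 58.86 = 56.3 kPa.
Stress increase at mid-clay by the 2:1 spreading method:
Δσ = qB/(B+z) = 290×2.9/(2.9+6) = 94.494 kPa
Final effective stress: σ'_f = 56.3 + 94.494 = 150.79 kPa.
σ'_f = 150.79 ≤ σ'_p = 233 kPa, so the clay remains overconsolidated and only the recompression index applies:
S_c = C_r·H/(1+e₀)·log₁₀(σ'_f/σ'_0) = 0.044×6.4/1.79×log₁₀(150.79/56.3)
    = 0.15732 × 0.42786 = 0.06731 m

S_c ≈ 0.0673 m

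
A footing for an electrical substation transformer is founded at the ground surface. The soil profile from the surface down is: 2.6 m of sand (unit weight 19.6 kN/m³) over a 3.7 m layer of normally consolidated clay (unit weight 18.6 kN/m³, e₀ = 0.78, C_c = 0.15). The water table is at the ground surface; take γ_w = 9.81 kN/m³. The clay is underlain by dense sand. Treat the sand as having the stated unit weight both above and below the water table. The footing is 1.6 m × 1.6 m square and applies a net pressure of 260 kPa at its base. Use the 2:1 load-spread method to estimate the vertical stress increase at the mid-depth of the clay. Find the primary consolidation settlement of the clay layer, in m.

Mid-depth of clay below the ground surface: z = 2.6 + 3.7/2 = 4.45 m.
Total vertical stress at mid-clay: σ_v = 19.6×2.6 + 18.6×1.85 = 85.37 kPa.
Pore pressure: u = 9.81×(4.45 − 0) = 43.655 kPa.
Initial effective stress: σ'_0 = σ_v − u = 85.37 − 43.655 = 41.715 kPa.
Stress increase at mid-clay by the 2:1 spreading method:
Δσ = qBL/((B+z)(L+z)) = 260×1.6×1.6/((1.6+4.45)(1.6+4.45)) = 18.185 kPa
Final effective stress: σ'_f = σ'_0 + Δσ = 41.715 + 18.185 = 59.9 kPa.
Normally consolidated clay, so the full stress increment lies on the virgin compression line:
S_c = C_c·H/(1+e₀)·log₁₀(σ'_f/σ'_0) = 0.15×3.7/(1+0.78)×log₁₀(59.9/41.715)
    = 0.3118 × 0.15713 = 0.04899 m

S_c ≈ 0.049 m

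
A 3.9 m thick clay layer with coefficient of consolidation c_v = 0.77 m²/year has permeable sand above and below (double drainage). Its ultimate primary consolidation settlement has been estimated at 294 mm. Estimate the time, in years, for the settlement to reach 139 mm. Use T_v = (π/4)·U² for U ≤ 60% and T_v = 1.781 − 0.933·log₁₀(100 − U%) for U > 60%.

t ≈ 0.867 years

Drainage path length: H_d = H/2 = 1.95 m (double drainage).
U = S(t)/S_ult = 139/294 = 0.4728.
U ≤ 60%: T_v = (π/4)·U² = (π/4)×0.47279² = 0.17556.
t = T_v·H_d²/c_v = 0.17556×1.95²/0.77 = 0.867 years.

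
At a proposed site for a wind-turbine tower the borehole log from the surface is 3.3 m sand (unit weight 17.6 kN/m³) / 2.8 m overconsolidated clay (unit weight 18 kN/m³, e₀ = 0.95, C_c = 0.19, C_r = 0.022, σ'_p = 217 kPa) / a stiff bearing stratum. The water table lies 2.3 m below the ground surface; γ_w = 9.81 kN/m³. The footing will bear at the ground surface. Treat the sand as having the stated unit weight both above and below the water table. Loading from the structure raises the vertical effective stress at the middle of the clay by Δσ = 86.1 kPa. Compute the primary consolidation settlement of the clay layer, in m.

S_c ≈ 0.0122 m

Mid-depth of clay below the ground surface: z = 3.3 + 2.8/2 = 4.7 m.
Total vertical stress at mid-clay: σ_v = 17.6×3.3 + 18×1.4 = 83.28 kPa.
Pore pressure: u = 9.81×(4.7 − 2.3) = 23.544 kPa.
Initial effective stress: σ'_0 = σ_v − u = 83.28 − 23.544 = 59.736 kPa.
Final effective stress: σ'_f = 59.736 + 86.1 = 145.84 kPa.
σ'_f = 145.84 ≤ σ'_p = 217 kPa, so the clay remains overconsolidated and only the recompression index applies:
S_c = C_r·H/(1+e₀)·log₁₀(σ'_f/σ'_0) = 0.022×2.8/1.95×log₁₀(145.84/59.736)
    = 0.03159 × 0.38764 = 0.01225 m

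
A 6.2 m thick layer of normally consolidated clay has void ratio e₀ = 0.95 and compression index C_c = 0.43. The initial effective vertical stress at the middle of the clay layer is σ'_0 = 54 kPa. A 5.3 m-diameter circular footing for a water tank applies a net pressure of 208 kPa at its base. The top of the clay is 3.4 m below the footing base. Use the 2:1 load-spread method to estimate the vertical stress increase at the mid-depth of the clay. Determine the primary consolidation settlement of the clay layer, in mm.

S_c ≈ 341 mm

Mid-depth of clay below the footing base: z = 3.4 + 6.2/2 = 6.5 m.
Stress increase at mid-clay by the 2:1 spreading method:
Δσ ≈ qD²/(D+z)² = 208×5.3²/(5.3+6.5)² = 41.962 kPa
Final effective stress: σ'_f = σ'_0 + Δσ = 54 + 41.962 = 95.962 kPa.
Normally consolidated clay, so the full stress increment lies on the virgin compression line:
S_c = C_c·H/(1+e₀)·log₁₀(σ'_f/σ'_0) = 0.43×6.2/(1+0.95)×log₁₀(95.962/54)
    = 1.3672 × 0.24971 = 0.3414 m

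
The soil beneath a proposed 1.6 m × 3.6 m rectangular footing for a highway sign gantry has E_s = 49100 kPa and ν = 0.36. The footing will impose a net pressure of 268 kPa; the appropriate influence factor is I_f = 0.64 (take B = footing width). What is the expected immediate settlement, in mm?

Immediate (elastic) settlement: S_e = q·B·(1−ν²)/E_s · I_f.
S_e = 268 × 1.6 × (1 − 0.36²) / 49100 × 0.64
    = 268 × 1.6 × 0.8704 / 49100 × 0.64
    = 0.004865 m = 4.865 mm

S_e ≈ 4.86 mm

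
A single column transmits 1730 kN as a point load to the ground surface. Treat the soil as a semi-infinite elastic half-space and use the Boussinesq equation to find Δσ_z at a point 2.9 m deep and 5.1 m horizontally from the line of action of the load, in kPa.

Boussinesq vertical stress below a point load on an elastic half-space:
Δσ_z = 3P/(2πz²) · [1 + (r/z)²]^(−5/2)
r/z = 5.1/2.9 = 1.7586; [1+(r/z)²]^(−5/2) = 0.02951.
Δσ_z = 3×1730/(2π×2.9²) × 0.02951 = 98.218 × 0.02951 = 2.898 kPa

Δσ_z ≈ 2.9 kPa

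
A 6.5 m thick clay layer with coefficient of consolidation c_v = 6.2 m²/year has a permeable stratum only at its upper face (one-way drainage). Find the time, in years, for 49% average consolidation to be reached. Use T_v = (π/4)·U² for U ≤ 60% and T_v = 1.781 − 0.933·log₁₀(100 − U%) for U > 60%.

t ≈ 1.29 years

Drainage path length: H_d = H = 6.5 m (single drainage).
U ≤ 60%: T_v = (π/4)·U² = (π/4)×0.49² = 0.18857.
t = T_v·H_d²/c_v = 0.18857×6.5²/6.2 = 1.285 years.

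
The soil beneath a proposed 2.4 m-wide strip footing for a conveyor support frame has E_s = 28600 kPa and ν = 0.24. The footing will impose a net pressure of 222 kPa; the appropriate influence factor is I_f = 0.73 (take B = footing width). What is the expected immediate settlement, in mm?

S_e ≈ 12.8 mm

Immediate (elastic) settlement: S_e = q·B·(1−ν²)/E_s · I_f.
S_e = 222 × 2.4 × (1 − 0.24²) / 28600 × 0.73
    = 222 × 2.4 × 0.9424 / 28600 × 0.73
    = 0.01282 m = 12.82 mm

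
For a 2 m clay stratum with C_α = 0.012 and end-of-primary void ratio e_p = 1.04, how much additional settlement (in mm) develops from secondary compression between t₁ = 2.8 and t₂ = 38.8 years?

Secondary compression: S_s = C_α·H/(1+e_p)·log₁₀(t₂/t₁)
S_s = 0.012×2/(1+1.04)×log₁₀(38.8/2.8)
    = 0.01176 × 1.142 = 0.01343 m

S_s ≈ 13.4 mm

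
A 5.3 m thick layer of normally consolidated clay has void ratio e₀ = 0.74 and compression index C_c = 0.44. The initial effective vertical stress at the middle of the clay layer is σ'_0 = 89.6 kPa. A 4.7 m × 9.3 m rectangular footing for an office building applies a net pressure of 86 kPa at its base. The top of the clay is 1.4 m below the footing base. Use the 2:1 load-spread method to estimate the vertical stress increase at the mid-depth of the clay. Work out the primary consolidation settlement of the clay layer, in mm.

S_c ≈ 179 mm

Mid-depth of clay below the footing base: z = 1.4 + 5.3/2 = 4.05 m.
Stress increase at mid-clay by the 2:1 spreading method:
Δσ = qBL/((B+z)(L+z)) = 86×4.7×9.3/((4.7+4.05)(9.3+4.05)) = 32.18 kPa
Final effective stress: σ'_f = σ'_0 + Δσ = 89.6 + 32.18 = 121.78 kPa.
Normally consolidated clay, so the full stress increment lies on the virgin compression line:
S_c = C_c·H/(1+e₀)·log₁₀(σ'_f/σ'_0) = 0.44×5.3/(1+0.74)×log₁₀(121.78/89.6)
    = 1.3402 × 0.13327 = 0.1786 m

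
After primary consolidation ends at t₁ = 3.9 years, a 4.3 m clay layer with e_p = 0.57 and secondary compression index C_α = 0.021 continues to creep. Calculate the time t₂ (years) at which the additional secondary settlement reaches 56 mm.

S_s = C_α·H/(1+e_p)·log₁₀(t₂/t₁) ⇒ log₁₀(t₂/t₁) = S_s·(1+e_p)/(C_α·H).
log₁₀(t₂/t₁) = 0.056 × (1+0.57) / (0.021×4.3) = 0.9736
t₂ = t₁ × 10^0.9736 = 3.9 × 9.411 = 36.7 years

t₂ ≈ 36.7 years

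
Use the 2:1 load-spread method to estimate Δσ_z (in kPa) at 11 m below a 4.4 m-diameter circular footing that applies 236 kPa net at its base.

By the 2:1 method the load spreads at 1 horizontal : 2 vertical, so at depth z the loaded area has grown by z in each plan dimension:
Δσ ≈ qD²/(D+z)² = 236×4.4²/(4.4+11)² = 19.265 kPa

Δσ_z ≈ 19.3 kPa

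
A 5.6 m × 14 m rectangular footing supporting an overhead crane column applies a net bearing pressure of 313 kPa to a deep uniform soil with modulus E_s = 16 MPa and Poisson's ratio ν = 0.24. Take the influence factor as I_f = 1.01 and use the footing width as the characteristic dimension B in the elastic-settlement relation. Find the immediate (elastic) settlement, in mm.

S_e ≈ 104 mm

Immediate (elastic) settlement: S_e = q·B·(1−ν²)/E_s · I_f.
E_s = 16 MPa = 16000 kPa.
S_e = 313 × 5.6 × (1 − 0.24²) / 16000 × 1.01
    = 313 × 5.6 × 0.9424 / 16000 × 1.01
    = 0.1043 m = 104.3 mm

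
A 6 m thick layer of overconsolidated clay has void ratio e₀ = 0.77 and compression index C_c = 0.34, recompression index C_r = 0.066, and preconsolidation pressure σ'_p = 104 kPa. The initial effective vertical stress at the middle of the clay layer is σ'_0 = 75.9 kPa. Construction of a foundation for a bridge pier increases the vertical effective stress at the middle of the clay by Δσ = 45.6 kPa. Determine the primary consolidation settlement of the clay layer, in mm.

Final effective stress: σ'_f = 75.9 + 45.6 = 121.5 kPa.
σ'_f = 121.5 > σ'_p = 104 kPa, so the stress path crosses the preconsolidation pressure — recompression up to σ'_p, then virgin compression beyond:
S_c = H/(1+e₀)·[C_r·log₁₀(σ'_p/σ'_0) + C_c·log₁₀(σ'_f/σ'_p)]
    = 6/1.77 × [0.066×log₁₀(104/75.9) + 0.34×log₁₀(121.5/104)]
    = 3.3898 × [0.0090282 + 0.022965] = 0.1085 m

S_c ≈ 108 mm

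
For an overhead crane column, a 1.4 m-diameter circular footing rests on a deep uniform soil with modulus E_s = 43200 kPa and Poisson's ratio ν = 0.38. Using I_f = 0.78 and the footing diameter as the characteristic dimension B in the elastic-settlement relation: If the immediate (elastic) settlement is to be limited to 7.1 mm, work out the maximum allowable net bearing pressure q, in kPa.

q ≈ 328 kPa

S_e = q·B·(1−ν²)/E_s · I_f  ⇒  q = S_e·E_s / (B·(1−ν²)·I_f).
q = 0.0071 × 43200 / (1.4 × 0.8556 × 0.78) = 328.3 kPa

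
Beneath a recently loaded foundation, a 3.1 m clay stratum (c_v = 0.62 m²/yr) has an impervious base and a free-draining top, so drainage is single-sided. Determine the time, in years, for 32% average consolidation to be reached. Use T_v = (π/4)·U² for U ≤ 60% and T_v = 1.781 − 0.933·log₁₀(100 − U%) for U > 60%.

Drainage path length: H_d = H = 3.1 m (single drainage).
U ≤ 60%: T_v = (π/4)·U² = (π/4)×0.32² = 0.080425.
t = T_v·H_d²/c_v = 0.080425×3.1²/0.62 = 1.247 years.

t ≈ 1.25 years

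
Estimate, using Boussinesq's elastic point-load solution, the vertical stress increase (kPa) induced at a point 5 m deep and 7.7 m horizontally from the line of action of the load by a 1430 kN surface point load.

Δσ_z ≈ 1.31 kPa

Boussinesq vertical stress below a point load on an elastic half-space:
Δσ_z = 3P/(2πz²) · [1 + (r/z)²]^(−5/2)
r/z = 7.7/5 = 1.54; [1+(r/z)²]^(−5/2) = 0.047908.
Δσ_z = 3×1430/(2π×5²) × 0.047908 = 27.311 × 0.047908 = 1.308 kPa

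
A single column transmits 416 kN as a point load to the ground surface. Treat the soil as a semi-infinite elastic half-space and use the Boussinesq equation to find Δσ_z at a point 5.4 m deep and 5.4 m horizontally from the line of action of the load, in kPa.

Boussinesq vertical stress below a point load on an elastic half-space:
Δσ_z = 3P/(2πz²) · [1 + (r/z)²]^(−5/2)
r/z = 5.4/5.4 = 1; [1+(r/z)²]^(−5/2) = 0.17678.
Δσ_z = 3×416/(2π×5.4²) × 0.17678 = 6.8116 × 0.17678 = 1.204 kPa

Δσ_z ≈ 1.2 kPa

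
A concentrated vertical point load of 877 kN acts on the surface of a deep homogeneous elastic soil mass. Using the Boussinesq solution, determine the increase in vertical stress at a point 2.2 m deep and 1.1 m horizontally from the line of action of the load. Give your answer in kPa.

Δσ_z ≈ 49.5 kPa

Boussinesq vertical stress below a point load on an elastic half-space:
Δσ_z = 3P/(2πz²) · [1 + (r/z)²]^(−5/2)
r/z = 1.1/2.2 = 0.5; [1+(r/z)²]^(−5/2) = 0.57243.
Δσ_z = 3×877/(2π×2.2²) × 0.57243 = 86.516 × 0.57243 = 49.52 kPa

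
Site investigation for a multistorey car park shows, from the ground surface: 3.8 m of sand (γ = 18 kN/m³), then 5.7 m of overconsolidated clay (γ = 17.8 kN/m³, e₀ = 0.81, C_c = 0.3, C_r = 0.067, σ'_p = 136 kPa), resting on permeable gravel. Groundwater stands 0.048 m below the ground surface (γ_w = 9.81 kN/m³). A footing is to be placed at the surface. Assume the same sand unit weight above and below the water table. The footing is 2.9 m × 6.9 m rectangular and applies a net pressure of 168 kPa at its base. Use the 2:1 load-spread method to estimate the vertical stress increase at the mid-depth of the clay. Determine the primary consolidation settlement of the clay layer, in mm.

Mid-depth of clay below the ground surface: z = 3.8 + 5.7/2 = 6.65 m.
Total vertical stress at mid-clay: σ_v = 18×3.8 + 17.8×2.85 = 119.13 kPa.
Pore pressure: u = 9.81×(6.65 − 0.048) = 64.766 kPa.
Initial effective stress: σ'_0 = σ_v − u = 119.13 − 64.766 = 54.364 kPa.
Stress increase at mid-clay by the 2:1 spreading method:
Δσ = qBL/((B+z)(L+z)) = 168×2.9×6.9/((2.9+6.65)(6.9+6.65)) = 25.978 kPa
Final effective stress: σ'_f = 54.364 + 25.978 = 80.342 kPa.
σ'_f = 80.342 ≤ σ'_p = 136 kPa, so the clay remains overconsolidated and only the recompression index applies:
S_c = C_r·H/(1+e₀)·log₁₀(σ'_f/σ'_0) = 0.067×5.7/1.81×log₁₀(80.342/54.364)
    = 0.211 × 0.16963 = 0.03579 m

S_c ≈ 35.8 mm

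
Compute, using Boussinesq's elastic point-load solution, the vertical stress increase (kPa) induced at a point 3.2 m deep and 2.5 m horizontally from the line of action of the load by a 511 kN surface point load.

Boussinesq vertical stress below a point load on an elastic half-space:
Δσ_z = 3P/(2πz²) · [1 + (r/z)²]^(−5/2)
r/z = 2.5/3.2 = 0.78125; [1+(r/z)²]^(−5/2) = 0.30388.
Δσ_z = 3×511/(2π×3.2²) × 0.30388 = 23.827 × 0.30388 = 7.241 kPa

Δσ_z ≈ 7.24 kPa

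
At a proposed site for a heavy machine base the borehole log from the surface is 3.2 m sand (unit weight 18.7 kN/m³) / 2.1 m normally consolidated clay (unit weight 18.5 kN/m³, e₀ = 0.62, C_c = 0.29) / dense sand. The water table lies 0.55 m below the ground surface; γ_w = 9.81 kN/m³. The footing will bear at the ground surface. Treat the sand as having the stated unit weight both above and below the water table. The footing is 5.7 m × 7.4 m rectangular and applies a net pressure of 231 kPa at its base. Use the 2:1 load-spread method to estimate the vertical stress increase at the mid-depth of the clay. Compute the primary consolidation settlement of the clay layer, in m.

Mid-depth of clay below the ground surface: z = 3.2 + 2.1/2 = 4.25 m.
Total vertical stress at mid-clay: σ_v = 18.7×3.2 + 18.5×1.05 = 79.265 kPa.
Pore pressure: u = 9.81×(4.25 − 0.55) = 36.297 kPa.
Initial effective stress: σ'_0 = σ_v − u = 79.265 − 36.297 = 42.968 kPa.
Stress increase at mid-clay by the 2:1 spreading method:
Δσ = qBL/((B+z)(L+z)) = 231×5.7×7.4/((5.7+4.25)(7.4+4.25)) = 84.056 kPa
Final effective stress: σ'_f = σ'_0 + Δσ = 42.968 + 84.056 = 127.02 kPa.
Normally consolidated clay, so the full stress increment lies on the virgin compression line:
S_c = C_c·H/(1+e₀)·log₁₀(σ'_f/σ'_0) = 0.29×2.1/(1+0.62)×log₁₀(127.02/42.968)
    = 0.37593 × 0.47073 = 0.177 m

S_c ≈ 0.177 m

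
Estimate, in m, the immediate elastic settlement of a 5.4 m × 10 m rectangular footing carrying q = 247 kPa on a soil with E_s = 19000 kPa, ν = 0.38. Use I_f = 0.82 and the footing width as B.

S_e ≈ 0.0493 m

Immediate (elastic) settlement: S_e = q·B·(1−ν²)/E_s · I_f.
S_e = 247 × 5.4 × (1 − 0.38²) / 19000 × 0.82
    = 247 × 5.4 × 0.8556 / 19000 × 0.82
    = 0.04925 m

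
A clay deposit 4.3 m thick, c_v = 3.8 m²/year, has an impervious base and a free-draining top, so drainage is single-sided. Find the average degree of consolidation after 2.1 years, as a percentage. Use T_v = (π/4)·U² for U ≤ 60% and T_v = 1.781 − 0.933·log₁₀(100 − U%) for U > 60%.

U ≈ 72.1 %

Drainage path length: H_d = H = 4.3 m (single drainage).
T_v = c_v·t/H_d² = 3.8×2.1/4.3² = 0.43158.
T_v = 0.43158 corresponds to the U > 60% branch:
U = 1 − 10^((1.781 − T_v)/0.933)/100 = 0.7205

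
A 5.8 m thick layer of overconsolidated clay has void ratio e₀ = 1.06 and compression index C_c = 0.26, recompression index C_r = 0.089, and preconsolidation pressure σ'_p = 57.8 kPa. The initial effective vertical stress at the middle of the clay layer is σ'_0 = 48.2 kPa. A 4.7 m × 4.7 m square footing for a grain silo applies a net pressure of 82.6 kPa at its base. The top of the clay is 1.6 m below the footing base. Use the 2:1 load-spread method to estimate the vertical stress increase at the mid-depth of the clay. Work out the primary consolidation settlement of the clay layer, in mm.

S_c ≈ 79.5 mm

Mid-depth of clay below the footing base: z = 1.6 + 5.8/2 = 4.5 m.
Stress increase at mid-clay by the 2:1 spreading method:
Δσ = qBL/((B+z)(L+z)) = 82.6×4.7×4.7/((4.7+4.5)(4.7+4.5)) = 21.558 kPa
Final effective stress: σ'_f = 48.2 + 21.558 = 69.758 kPa.
σ'_f = 69.758 > σ'_p = 57.8 kPa, so the stress path crosses the preconsolidation pressure — recompression up to σ'_p, then virgin compression beyond:
S_c = H/(1+e₀)·[C_r·log₁₀(σ'_p/σ'_0) + C_c·log₁₀(σ'_f/σ'_p)]
    = 5.8/2.06 × [0.089×log₁₀(57.8/48.2) + 0.26×log₁₀(69.758/57.8)]
    = 2.8155 × [0.0070204 + 0.021233] = 0.07955 m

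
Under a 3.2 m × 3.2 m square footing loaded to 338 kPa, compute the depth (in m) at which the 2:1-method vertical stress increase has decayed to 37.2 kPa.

2:1 spreading — at depth z the loaded area has grown by z in each plan dimension:
qB²/(B+z)² = Δσ_z ⇒ z = B(√(q/Δσ_z) − 1) = 3.2×(√(338/37.2) − 1) = 6.446 m

z ≈ 6.45 m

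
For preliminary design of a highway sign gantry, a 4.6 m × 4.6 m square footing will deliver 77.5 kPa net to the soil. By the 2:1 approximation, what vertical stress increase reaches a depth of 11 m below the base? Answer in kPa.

Δσ_z ≈ 6.74 kPa

By the 2:1 method the load spreads at 1 horizontal : 2 vertical, so at depth z the loaded area has grown by z in each plan dimension:
Δσ = qBL/((B+z)(L+z)) = 77.5×4.6×4.6/((4.6+11)(4.6+11)) = 6.7386 kPa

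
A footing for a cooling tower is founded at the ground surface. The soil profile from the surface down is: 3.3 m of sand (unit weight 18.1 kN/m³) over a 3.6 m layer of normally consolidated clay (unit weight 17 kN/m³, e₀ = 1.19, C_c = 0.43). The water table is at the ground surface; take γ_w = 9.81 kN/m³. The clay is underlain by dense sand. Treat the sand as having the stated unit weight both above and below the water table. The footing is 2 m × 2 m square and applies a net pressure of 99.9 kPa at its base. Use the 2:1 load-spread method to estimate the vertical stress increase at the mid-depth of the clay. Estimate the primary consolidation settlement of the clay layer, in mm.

Mid-depth of clay below the ground surface: z = 3.3 + 3.6/2 = 5.1 m.
Total vertical stress at mid-clay: σ_v = 18.1×3.3 + 17×1.8 = 90.33 kPa.
Pore pressure: u = 9.81×(5.1 − 0) = 50.031 kPa.
Initial effective stress: σ'_0 = σ_v − u = 90.33 − 50.031 = 40.299 kPa.
Stress increase at mid-clay by the 2:1 spreading method:
Δσ = qBL/((B+z)(L+z)) = 99.9×2×2/((2+5.1)(2+5.1)) = 7.927 kPa
Final effective stress: σ'_f = σ'_0 + Δσ = 40.299 + 7.927 = 48.226 kPa.
Normally consolidated clay, so the full stress increment lies on the virgin compression line:
S_c = C_c·H/(1+e₀)·log₁₀(σ'_f/σ'_0) = 0.43×3.6/(1+1.19)×log₁₀(48.226/40.299)
    = 0.70685 × 0.077987 = 0.05513 m

S_c ≈ 55.1 mm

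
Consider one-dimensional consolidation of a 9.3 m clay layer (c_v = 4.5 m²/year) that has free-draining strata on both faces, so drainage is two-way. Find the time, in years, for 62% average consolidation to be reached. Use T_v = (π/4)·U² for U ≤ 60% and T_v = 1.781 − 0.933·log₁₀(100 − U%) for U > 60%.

Drainage path length: H_d = H/2 = 4.65 m (double drainage).
U > 60%: T_v = 1.781 − 0.933·log₁₀(100 − 62) = 0.30706.
t = T_v·H_d²/c_v = 0.30706×4.65²/4.5 = 1.475 years.

t ≈ 1.48 years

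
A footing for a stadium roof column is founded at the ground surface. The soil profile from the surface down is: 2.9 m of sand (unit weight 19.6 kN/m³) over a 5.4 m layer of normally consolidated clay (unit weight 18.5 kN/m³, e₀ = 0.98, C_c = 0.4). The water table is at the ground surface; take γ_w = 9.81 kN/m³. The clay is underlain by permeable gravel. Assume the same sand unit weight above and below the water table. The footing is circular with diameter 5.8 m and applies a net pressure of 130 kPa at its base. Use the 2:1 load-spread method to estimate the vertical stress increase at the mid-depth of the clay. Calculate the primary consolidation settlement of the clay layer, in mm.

Mid-depth of clay below the ground surface: z = 2.9 + 5.4/2 = 5.6 m.
Total vertical stress at mid-clay: σ_v = 19.6×2.9 + 18.5×2.7 = 106.79 kPa.
Pore pressure: u = 9.81×(5.6 − 0) = 54.936 kPa.
Initial effective stress: σ'_0 = σ_v − u = 106.79 − 54.936 = 51.854 kPa.
Stress increase at mid-clay by the 2:1 spreading method:
Δσ ≈ qD²/(D+z)² = 130×5.8²/(5.8+5.6)² = 33.65 kPa
Final effective stress: σ'_f = σ'_0 + Δσ = 51.854 + 33.65 = 85.504 kPa.
Normally consolidated clay, so the full stress increment lies on the virgin compression line:
S_c = C_c·H/(1+e₀)·log₁₀(σ'_f/σ'_0) = 0.4×5.4/(1+0.98)×log₁₀(85.504/51.854)
    = 1.0909 × 0.2172 = 0.2369 m

S_c ≈ 237 mm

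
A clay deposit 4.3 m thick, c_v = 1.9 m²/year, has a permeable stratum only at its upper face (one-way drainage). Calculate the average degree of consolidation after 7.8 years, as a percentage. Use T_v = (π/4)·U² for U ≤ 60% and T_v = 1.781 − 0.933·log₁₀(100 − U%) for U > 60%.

U ≈ 88.8 %

Drainage path length: H_d = H = 4.3 m (single drainage).
T_v = c_v·t/H_d² = 1.9×7.8/4.3² = 0.80151.
T_v = 0.80151 corresponds to the U > 60% branch:
U = 1 − 10^((1.781 − T_v)/0.933)/100 = 0.8878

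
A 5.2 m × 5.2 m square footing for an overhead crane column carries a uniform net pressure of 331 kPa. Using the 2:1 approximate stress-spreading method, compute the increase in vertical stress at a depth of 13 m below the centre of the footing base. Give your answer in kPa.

Δσ_z ≈ 27 kPa

By the 2:1 method the load spreads at 1 horizontal : 2 vertical, so at depth z the loaded area has grown by z in each plan dimension:
Δσ = qBL/((B+z)(L+z)) = 331×5.2×5.2/((5.2+13)(5.2+13)) = 27.02 kPa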